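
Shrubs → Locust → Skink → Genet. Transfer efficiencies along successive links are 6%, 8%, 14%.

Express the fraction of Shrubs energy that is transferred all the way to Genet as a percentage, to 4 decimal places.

0.0672%

Product of link efficiencies: 0.06 × 0.08 × 0.14 = 0.000672
As a percentage: 0.000672 × 100 = 0.0672%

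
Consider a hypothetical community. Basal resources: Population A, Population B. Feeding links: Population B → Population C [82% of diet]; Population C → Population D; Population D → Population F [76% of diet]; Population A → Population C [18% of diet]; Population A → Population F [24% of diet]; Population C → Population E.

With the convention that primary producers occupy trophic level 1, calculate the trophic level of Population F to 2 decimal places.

Population C: 1 + (0.18×1 + 0.82×1) = 2
Population D: 1 + 2 = 3
Population E: 1 + 2 = 3
Population F: 1 + (0.24×1 + 0.76×3) = 3.52

3.52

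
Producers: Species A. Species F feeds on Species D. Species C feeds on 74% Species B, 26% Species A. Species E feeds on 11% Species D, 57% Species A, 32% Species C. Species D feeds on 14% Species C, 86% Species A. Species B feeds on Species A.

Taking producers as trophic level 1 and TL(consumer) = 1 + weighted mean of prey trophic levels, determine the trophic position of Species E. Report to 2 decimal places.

2.69

Species B: 1 + 1 = 2
Species C: 1 + (0.74×2 + 0.26×1) = 2.74
Species D: 1 + (0.14×2.74 + 0.86×1) = 2.2436
Species E: 1 + (0.11×2.2436 + 0.57×1 + 0.32×2.74) = 2.693596
Species F: 1 + 2.2436 = 3.2436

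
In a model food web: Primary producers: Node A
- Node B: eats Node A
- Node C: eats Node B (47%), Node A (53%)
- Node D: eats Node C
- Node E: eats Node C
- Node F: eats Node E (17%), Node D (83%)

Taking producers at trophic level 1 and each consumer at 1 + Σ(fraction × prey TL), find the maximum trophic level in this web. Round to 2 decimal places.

4.47

Node B: 1 + 1 = 2
Node C: 1 + (0.47×2 + 0.53×1) = 2.47
Node D: 1 + 2.47 = 3.47
Node E: 1 + 2.47 = 3.47
Node F: 1 + (0.17×3.47 + 0.83×3.47) = 4.47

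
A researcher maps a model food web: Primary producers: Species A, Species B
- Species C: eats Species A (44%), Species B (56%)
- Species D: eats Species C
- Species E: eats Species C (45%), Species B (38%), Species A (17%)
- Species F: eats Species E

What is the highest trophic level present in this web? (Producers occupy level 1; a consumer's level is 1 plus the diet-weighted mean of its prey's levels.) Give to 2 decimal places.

Species C: 1 + (0.44×1 + 0.56×1) = 2
Species D: 1 + 2 = 3
Species E: 1 + (0.45×2 + 0.38×1 + 0.17×1) = 2.45
Species F: 1 + 2.45 = 3.45

3.45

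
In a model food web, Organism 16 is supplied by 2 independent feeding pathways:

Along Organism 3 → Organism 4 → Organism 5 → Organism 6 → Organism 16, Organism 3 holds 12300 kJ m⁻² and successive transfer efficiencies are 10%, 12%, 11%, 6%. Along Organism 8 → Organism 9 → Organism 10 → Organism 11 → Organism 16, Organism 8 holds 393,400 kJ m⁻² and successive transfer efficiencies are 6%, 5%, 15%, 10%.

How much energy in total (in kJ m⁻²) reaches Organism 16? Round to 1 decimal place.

Via Organism 3: 12300 × 0.1 × 0.12 × 0.11 × 0.06 = 0.97416 kJ m⁻²
Via Organism 8: 393400 × 0.06 × 0.05 × 0.15 × 0.1 = 17.703 kJ m⁻²
Total at Organism 16: 0.97416 + 17.703 = 18.67716 kJ m⁻²

18.7 kJ m⁻²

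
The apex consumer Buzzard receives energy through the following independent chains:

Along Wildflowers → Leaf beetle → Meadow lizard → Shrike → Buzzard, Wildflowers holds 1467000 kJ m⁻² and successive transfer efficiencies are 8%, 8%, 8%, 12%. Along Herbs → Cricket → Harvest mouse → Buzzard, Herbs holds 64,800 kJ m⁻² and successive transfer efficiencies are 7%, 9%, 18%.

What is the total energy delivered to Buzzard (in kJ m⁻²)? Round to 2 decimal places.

Via Wildflowers: 1467000 × 0.08 × 0.08 × 0.08 × 0.12 = 90.13248 kJ m⁻²
Via Herbs: 64800 × 0.07 × 0.09 × 0.18 = 73.4832 kJ m⁻²
Total at Buzzard: 90.13248 + 73.4832 = 163.61568 kJ m⁻²

163.62 kJ m⁻²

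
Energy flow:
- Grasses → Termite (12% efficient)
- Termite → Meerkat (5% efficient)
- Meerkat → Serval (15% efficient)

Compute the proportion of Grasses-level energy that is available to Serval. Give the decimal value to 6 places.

0.000900

Product of link efficiencies: 0.12 × 0.05 × 0.15 = 0.0009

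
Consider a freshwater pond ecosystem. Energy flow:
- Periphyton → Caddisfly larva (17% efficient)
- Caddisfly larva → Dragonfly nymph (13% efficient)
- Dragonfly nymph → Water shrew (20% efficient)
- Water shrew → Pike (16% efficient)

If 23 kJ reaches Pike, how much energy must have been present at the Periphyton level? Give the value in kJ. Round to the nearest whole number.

Cumulative transfer efficiency: 0.17 × 0.13 × 0.2 × 0.16 = 0.0007072
Periphyton energy = 23 / 0.0007072 = 32523 kJ

32523 kJ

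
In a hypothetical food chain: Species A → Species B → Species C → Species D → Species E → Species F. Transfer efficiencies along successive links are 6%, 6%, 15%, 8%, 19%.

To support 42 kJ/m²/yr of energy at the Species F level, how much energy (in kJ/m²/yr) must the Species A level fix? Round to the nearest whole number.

5116959 kJ/m²/yr

Cumulative transfer efficiency: 0.06 × 0.06 × 0.15 × 0.08 × 0.19 = 0.000008208
Species A energy = 42 / 0.000008208 = 5116959 kJ/m²/yr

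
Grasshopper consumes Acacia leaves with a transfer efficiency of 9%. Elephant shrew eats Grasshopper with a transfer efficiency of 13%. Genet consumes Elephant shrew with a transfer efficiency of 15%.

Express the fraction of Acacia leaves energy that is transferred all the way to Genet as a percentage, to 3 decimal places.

Product of link efficiencies: 0.09 × 0.13 × 0.15 = 0.001755
As a percentage: 0.001755 × 100 = 0.176%

0.176%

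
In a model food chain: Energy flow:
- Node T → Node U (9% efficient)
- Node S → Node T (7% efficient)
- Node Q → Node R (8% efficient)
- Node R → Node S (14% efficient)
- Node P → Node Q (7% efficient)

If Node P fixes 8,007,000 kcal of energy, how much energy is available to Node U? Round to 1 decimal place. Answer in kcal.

Node Q: 8007000 × 0.07 = 560490 kcal
Node R: 560490 × 0.08 = 44839.2 kcal
Node S: 44839.2 × 0.14 = 6277.488 kcal
Node T: 6277.488 × 0.07 = 439.42416 kcal
Node U: 439.42416 × 0.09 = 39.5481744 kcal

39.5 kcal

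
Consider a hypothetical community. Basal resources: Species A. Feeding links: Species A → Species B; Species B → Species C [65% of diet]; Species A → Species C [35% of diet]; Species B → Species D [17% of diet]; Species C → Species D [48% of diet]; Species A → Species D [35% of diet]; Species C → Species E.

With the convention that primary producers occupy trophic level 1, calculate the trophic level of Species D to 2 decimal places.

2.96

Species B: 1 + 1 = 2
Species C: 1 + (0.65×2 + 0.35×1) = 2.65
Species D: 1 + (0.17×2 + 0.48×2.65 + 0.35×1) = 2.962
Species E: 1 + 2.65 = 3.65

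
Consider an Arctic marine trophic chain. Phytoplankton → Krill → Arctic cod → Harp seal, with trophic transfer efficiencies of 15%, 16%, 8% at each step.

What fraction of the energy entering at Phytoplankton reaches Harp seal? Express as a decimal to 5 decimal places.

0.00192

Product of link efficiencies: 0.15 × 0.16 × 0.08 = 0.00192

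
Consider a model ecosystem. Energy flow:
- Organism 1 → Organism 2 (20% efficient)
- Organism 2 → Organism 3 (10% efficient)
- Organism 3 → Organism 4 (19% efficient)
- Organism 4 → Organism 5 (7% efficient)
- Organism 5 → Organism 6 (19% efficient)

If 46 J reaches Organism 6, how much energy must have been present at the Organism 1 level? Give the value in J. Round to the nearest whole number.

910170 J

Cumulative transfer efficiency: 0.2 × 0.1 × 0.19 × 0.07 × 0.19 = 0.00005054
Organism 1 energy = 46 / 0.00005054 = 910170 J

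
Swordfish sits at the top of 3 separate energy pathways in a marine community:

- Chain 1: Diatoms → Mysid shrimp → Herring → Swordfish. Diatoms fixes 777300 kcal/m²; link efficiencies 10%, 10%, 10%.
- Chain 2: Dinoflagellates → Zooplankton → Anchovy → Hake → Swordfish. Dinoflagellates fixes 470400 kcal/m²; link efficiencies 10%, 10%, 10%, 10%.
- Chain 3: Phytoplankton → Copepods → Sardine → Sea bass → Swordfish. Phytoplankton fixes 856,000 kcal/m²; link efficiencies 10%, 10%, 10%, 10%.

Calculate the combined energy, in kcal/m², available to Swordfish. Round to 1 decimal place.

Chain 1: 777300 × 0.1 × 0.1 × 0.1 = 777.3 kcal/m²
Chain 2: 470400 × 0.1 × 0.1 × 0.1 × 0.1 = 47.04 kcal/m²
Chain 3: 856000 × 0.1 × 0.1 × 0.1 × 0.1 = 85.6 kcal/m²
Total at Swordfish: 777.3 + 47.04 + 85.6 = 909.94 kcal/m²

909.9 kcal/m²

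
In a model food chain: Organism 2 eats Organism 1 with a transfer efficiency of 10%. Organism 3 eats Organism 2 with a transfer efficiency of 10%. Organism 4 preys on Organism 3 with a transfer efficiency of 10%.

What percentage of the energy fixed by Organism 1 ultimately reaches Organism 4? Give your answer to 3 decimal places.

0.100%

Product of link efficiencies: 0.1 × 0.1 × 0.1 = 0.001
As a percentage: 0.001 × 100 = 0.100%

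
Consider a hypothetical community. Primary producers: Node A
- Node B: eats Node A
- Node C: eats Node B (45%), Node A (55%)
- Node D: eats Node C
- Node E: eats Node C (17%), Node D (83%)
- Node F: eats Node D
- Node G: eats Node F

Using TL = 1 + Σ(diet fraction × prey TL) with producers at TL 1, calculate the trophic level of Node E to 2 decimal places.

4.28

Node B: 1 + 1 = 2
Node C: 1 + (0.45×2 + 0.55×1) = 2.45
Node D: 1 + 2.45 = 3.45
Node E: 1 + (0.17×2.45 + 0.83×3.45) = 4.28
Node F: 1 + 3.45 = 4.45
Node G: 1 + 4.45 = 5.45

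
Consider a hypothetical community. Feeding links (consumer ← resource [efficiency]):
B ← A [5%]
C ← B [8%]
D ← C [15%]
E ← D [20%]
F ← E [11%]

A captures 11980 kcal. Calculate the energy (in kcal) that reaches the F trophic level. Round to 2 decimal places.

0.16 kcal

B: 11980 × 0.05 = 599 kcal
C: 599 × 0.08 = 47.92 kcal
D: 47.92 × 0.15 = 7.188 kcal
E: 7.188 × 0.2 = 1.4376 kcal
F: 1.4376 × 0.11 = 0.158136 kcal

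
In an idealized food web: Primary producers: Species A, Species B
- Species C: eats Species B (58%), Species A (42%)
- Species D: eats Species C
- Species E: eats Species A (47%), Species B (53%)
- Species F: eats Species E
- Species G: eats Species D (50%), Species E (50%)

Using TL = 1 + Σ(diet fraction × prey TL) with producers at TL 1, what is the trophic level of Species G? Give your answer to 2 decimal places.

3.50

Species C: 1 + (0.58×1 + 0.42×1) = 2
Species D: 1 + 2 = 3
Species E: 1 + (0.47×1 + 0.53×1) = 2
Species F: 1 + 2 = 3
Species G: 1 + (0.5×3 + 0.5×2) = 3.5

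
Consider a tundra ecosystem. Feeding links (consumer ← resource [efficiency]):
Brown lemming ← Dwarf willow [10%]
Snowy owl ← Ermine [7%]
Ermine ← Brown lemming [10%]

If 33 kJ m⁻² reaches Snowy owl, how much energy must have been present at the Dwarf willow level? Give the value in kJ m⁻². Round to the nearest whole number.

Cumulative transfer efficiency: 0.1 × 0.1 × 0.07 = 0.0007
Dwarf willow energy = 33 / 0.0007 = 47143 kJ m⁻²

47143 kJ m⁻²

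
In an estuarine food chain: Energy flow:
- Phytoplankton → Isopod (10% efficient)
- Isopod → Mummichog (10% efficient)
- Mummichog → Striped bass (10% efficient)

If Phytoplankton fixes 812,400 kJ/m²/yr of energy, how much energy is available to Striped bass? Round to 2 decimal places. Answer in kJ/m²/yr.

Isopod: 812400 × 0.1 = 81240 kJ/m²/yr
Mummichog: 81240 × 0.1 = 8124 kJ/m²/yr
Striped bass: 8124 × 0.1 = 812.4 kJ/m²/yr

812.40 kJ/m²/yr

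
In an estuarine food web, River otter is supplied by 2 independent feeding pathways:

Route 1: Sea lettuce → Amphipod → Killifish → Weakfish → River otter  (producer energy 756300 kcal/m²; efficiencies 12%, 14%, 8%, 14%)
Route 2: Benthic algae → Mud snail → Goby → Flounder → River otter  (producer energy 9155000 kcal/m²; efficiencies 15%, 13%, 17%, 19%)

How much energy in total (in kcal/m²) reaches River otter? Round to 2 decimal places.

Route 1: 756300 × 0.12 × 0.14 × 0.08 × 0.14 = 142.305408 kcal/m²
Route 2: 9155000 × 0.15 × 0.13 × 0.17 × 0.19 = 5766.27675 kcal/m²
Total at River otter: 142.305408 + 5766.27675 = 5908.582158 kcal/m²

5908.58 kcal/m²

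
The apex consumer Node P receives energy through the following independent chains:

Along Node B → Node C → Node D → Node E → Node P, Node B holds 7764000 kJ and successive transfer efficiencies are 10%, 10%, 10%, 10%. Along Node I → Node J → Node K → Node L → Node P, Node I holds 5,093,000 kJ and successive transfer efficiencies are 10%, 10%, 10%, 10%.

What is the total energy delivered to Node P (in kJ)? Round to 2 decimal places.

1285.70 kJ

Via Node B: 7764000 × 0.1 × 0.1 × 0.1 × 0.1 = 776.4 kJ
Via Node I: 5093000 × 0.1 × 0.1 × 0.1 × 0.1 = 509.3 kJ
Total at Node P: 776.4 + 509.3 = 1285.7 kJ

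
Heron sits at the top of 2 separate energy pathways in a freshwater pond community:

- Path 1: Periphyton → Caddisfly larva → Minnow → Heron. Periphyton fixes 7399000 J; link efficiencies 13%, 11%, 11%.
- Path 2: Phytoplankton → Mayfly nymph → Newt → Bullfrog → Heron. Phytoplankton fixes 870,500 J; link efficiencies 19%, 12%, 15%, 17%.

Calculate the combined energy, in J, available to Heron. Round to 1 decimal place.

Path 1: 7399000 × 0.13 × 0.11 × 0.11 = 11638.627 J
Path 2: 870500 × 0.19 × 0.12 × 0.15 × 0.17 = 506.1087 J
Total at Heron: 11638.627 + 506.1087 = 12144.7357 J

12144.7 J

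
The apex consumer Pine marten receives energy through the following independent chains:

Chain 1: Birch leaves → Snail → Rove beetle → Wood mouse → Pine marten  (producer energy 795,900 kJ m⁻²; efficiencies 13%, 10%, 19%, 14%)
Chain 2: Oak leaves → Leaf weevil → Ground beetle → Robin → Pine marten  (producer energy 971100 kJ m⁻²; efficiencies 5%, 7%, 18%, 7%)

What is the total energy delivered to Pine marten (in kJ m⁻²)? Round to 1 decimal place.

Chain 1: 795900 × 0.13 × 0.1 × 0.19 × 0.14 = 275.22222 kJ m⁻²
Chain 2: 971100 × 0.05 × 0.07 × 0.18 × 0.07 = 42.82551 kJ m⁻²
Total at Pine marten: 275.22222 + 42.82551 = 318.04773 kJ m⁻²

318.0 kJ m⁻²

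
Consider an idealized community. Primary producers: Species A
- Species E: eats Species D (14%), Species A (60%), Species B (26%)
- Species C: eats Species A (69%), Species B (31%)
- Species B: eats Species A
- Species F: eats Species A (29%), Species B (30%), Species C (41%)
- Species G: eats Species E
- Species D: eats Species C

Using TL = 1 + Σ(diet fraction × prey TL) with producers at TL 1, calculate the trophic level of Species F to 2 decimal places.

Species B: 1 + 1 = 2
Species C: 1 + (0.69×1 + 0.31×2) = 2.31
Species D: 1 + 2.31 = 3.31
Species E: 1 + (0.14×3.31 + 0.6×1 + 0.26×2) = 2.5834
Species F: 1 + (0.29×1 + 0.3×2 + 0.41×2.31) = 2.8371
Species G: 1 + 2.5834 = 3.5834

2.84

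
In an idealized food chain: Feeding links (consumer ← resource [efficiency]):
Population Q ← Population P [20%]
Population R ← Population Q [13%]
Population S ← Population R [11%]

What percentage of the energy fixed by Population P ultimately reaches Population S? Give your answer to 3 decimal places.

0.286%

Product of link efficiencies: 0.2 × 0.13 × 0.11 = 0.00286
As a percentage: 0.00286 × 100 = 0.286%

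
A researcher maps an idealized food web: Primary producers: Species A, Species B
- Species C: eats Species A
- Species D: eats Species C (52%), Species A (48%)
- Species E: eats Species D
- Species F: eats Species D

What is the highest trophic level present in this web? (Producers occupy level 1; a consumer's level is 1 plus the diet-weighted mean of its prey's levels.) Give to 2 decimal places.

Species C: 1 + 1 = 2
Species D: 1 + (0.52×2 + 0.48×1) = 2.52
Species E: 1 + 2.52 = 3.52
Species F: 1 + 2.52 = 3.52

3.52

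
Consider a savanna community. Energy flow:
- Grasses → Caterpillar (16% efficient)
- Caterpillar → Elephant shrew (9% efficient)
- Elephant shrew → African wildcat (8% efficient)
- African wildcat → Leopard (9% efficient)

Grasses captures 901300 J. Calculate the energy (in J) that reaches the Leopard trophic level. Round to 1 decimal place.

93.4 J

Caterpillar: 901300 × 0.16 = 144208 J
Elephant shrew: 144208 × 0.09 = 12978.72 J
African wildcat: 12978.72 × 0.08 = 1038.2976 J
Leopard: 1038.2976 × 0.09 = 93.446784 J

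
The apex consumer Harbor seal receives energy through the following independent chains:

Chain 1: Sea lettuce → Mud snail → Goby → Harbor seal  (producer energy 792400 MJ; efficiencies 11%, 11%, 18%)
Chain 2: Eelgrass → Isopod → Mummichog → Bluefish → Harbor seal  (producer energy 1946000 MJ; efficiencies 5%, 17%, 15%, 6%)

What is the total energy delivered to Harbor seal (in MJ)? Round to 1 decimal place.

1874.7 MJ

Chain 1: 792400 × 0.11 × 0.11 × 0.18 = 1725.8472 MJ
Chain 2: 1946000 × 0.05 × 0.17 × 0.15 × 0.06 = 148.869 MJ
Total at Harbor seal: 1725.8472 + 148.869 = 1874.7162 MJ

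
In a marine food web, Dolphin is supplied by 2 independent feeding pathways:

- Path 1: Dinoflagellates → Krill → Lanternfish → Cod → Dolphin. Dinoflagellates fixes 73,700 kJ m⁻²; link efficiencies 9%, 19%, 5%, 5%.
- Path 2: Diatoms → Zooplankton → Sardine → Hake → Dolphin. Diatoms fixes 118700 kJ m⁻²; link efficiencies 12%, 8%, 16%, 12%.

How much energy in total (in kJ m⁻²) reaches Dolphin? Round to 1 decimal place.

Path 1: 73700 × 0.09 × 0.19 × 0.05 × 0.05 = 3.150675 kJ m⁻²
Path 2: 118700 × 0.12 × 0.08 × 0.16 × 0.12 = 21.878784 kJ m⁻²
Total at Dolphin: 3.150675 + 21.878784 = 25.029459 kJ m⁻²

25.0 kJ m⁻²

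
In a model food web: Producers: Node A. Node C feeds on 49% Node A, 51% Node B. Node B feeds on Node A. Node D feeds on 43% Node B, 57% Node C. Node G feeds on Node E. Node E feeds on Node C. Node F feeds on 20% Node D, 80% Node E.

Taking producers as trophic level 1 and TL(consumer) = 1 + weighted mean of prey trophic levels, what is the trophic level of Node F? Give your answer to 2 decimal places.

4.47

Node B: 1 + 1 = 2
Node C: 1 + (0.49×1 + 0.51×2) = 2.51
Node D: 1 + (0.43×2 + 0.57×2.51) = 3.2907
Node E: 1 + 2.51 = 3.51
Node F: 1 + (0.2×3.2907 + 0.8×3.51) = 4.46614
Node G: 1 + 3.51 = 4.51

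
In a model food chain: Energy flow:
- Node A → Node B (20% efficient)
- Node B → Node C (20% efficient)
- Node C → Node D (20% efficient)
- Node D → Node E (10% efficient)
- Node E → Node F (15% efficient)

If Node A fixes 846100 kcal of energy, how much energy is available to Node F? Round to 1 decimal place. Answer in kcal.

101.5 kcal

Node B: 846100 × 0.2 = 169220 kcal
Node C: 169220 × 0.2 = 33844 kcal
Node D: 33844 × 0.2 = 6768.8 kcal
Node E: 6768.8 × 0.1 = 676.88 kcal
Node F: 676.88 × 0.15 = 101.532 kcal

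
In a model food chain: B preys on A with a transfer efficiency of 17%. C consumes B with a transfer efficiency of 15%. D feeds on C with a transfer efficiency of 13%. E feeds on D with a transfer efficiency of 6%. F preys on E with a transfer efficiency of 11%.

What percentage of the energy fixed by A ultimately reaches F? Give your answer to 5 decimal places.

0.00219%

Product of link efficiencies: 0.17 × 0.15 × 0.13 × 0.06 × 0.11 = 0.000021879
As a percentage: 0.000021879 × 100 = 0.00219%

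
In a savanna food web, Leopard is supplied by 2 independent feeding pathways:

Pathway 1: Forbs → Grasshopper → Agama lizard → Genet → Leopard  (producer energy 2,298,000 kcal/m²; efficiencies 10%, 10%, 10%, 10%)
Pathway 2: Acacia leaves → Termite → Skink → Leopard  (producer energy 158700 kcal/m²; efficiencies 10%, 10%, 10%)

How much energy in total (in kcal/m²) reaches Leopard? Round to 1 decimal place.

Pathway 1: 2298000 × 0.1 × 0.1 × 0.1 × 0.1 = 229.8 kcal/m²
Pathway 2: 158700 × 0.1 × 0.1 × 0.1 = 158.7 kcal/m²
Total at Leopard: 229.8 + 158.7 = 388.5 kcal/m²

388.5 kcal/m²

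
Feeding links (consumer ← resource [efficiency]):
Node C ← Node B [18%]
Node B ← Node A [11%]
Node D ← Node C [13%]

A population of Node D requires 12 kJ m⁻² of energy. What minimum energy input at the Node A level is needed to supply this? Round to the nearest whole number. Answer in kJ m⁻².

Cumulative transfer efficiency: 0.11 × 0.18 × 0.13 = 0.002574
Node A energy = 12 / 0.002574 = 4662 kJ m⁻²

4662 kJ m⁻²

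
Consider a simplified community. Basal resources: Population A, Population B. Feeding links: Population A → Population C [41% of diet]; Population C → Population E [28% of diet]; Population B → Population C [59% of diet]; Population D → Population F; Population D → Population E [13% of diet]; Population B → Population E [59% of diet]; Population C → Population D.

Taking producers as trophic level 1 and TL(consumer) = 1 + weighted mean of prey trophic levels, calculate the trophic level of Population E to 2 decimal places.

2.54

Population C: 1 + (0.59×1 + 0.41×1) = 2
Population D: 1 + 2 = 3
Population E: 1 + (0.13×3 + 0.28×2 + 0.59×1) = 2.54
Population F: 1 + 3 = 4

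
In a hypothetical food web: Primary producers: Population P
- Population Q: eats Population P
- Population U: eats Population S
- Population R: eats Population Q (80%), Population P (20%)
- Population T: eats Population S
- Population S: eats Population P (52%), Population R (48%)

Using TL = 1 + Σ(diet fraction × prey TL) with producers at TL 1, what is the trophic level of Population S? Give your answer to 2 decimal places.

2.86

Population Q: 1 + 1 = 2
Population R: 1 + (0.8×2 + 0.2×1) = 2.8
Population S: 1 + (0.52×1 + 0.48×2.8) = 2.864
Population T: 1 + 2.864 = 3.864
Population U: 1 + 2.864 = 3.864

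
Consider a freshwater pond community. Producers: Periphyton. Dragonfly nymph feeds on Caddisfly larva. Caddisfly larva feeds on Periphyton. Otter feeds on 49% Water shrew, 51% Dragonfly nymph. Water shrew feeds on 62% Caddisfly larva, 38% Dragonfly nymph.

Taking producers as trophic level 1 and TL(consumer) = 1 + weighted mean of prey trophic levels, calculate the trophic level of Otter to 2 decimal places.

Caddisfly larva: 1 + 1 = 2
Dragonfly nymph: 1 + 2 = 3
Water shrew: 1 + (0.62×2 + 0.38×3) = 3.38
Otter: 1 + (0.49×3.38 + 0.51×3) = 4.1862

4.19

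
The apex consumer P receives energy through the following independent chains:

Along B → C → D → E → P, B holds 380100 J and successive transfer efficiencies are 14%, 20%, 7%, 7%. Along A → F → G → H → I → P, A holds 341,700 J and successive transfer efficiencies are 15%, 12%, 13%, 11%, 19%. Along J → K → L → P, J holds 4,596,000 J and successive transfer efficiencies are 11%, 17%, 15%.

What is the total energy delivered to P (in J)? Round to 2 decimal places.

12960.64 J

Via B: 380100 × 0.14 × 0.2 × 0.07 × 0.07 = 52.14972 J
Via A: 341700 × 0.15 × 0.12 × 0.13 × 0.11 × 0.19 = 16.7111802 J
Via J: 4596000 × 0.11 × 0.17 × 0.15 = 12891.78 J
Total at P: 52.14972 + 16.7111802 + 12891.78 = 12960.6409002 J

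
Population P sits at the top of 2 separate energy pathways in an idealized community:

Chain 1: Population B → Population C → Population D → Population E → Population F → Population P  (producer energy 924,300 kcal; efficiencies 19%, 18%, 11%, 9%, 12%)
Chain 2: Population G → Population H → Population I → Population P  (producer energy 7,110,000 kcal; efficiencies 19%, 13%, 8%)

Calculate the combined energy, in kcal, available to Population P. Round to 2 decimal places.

Chain 1: 924300 × 0.19 × 0.18 × 0.11 × 0.09 × 0.12 = 37.55393928 kcal
Chain 2: 7110000 × 0.19 × 0.13 × 0.08 = 14049.36 kcal
Total at Population P: 37.55393928 + 14049.36 = 14086.91393928 kcal

14086.91 kcal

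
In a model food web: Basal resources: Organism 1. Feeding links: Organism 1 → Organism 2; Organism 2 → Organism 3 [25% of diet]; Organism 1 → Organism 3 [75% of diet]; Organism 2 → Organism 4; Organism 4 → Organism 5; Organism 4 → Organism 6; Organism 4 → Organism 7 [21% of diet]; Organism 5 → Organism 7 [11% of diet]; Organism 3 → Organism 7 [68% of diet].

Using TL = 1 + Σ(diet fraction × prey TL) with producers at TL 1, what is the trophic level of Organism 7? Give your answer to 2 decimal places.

Organism 2: 1 + 1 = 2
Organism 3: 1 + (0.25×2 + 0.75×1) = 2.25
Organism 4: 1 + 2 = 3
Organism 5: 1 + 3 = 4
Organism 6: 1 + 3 = 4
Organism 7: 1 + (0.21×3 + 0.11×4 + 0.68×2.25) = 3.6

3.60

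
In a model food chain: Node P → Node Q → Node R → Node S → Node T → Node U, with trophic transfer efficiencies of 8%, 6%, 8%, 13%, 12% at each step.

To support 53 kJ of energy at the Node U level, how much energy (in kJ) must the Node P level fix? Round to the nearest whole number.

8847489 kJ

Cumulative transfer efficiency: 0.08 × 0.06 × 0.08 × 0.13 × 0.12 = 0.0000059904
Node P energy = 53 / 0.0000059904 = 8847489 kJ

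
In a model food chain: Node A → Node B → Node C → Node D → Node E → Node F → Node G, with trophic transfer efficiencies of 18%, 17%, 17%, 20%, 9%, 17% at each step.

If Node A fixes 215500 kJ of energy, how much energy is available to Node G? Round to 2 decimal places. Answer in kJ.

3.43 kJ

Node B: 215500 × 0.18 = 38790 kJ
Node C: 38790 × 0.17 = 6594.3 kJ
Node D: 6594.3 × 0.17 = 1121.031 kJ
Node E: 1121.031 × 0.2 = 224.2062 kJ
Node F: 224.2062 × 0.09 = 20.178558 kJ
Node G: 20.178558 × 0.17 = 3.43035486 kJ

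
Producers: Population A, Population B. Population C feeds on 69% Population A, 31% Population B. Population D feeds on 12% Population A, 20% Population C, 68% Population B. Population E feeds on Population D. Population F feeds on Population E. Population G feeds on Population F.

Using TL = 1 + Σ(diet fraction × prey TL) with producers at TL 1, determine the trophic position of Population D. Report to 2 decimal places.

Population C: 1 + (0.69×1 + 0.31×1) = 2
Population D: 1 + (0.12×1 + 0.2×2 + 0.68×1) = 2.2
Population E: 1 + 2.2 = 3.2
Population F: 1 + 3.2 = 4.2
Population G: 1 + 4.2 = 5.2

2.20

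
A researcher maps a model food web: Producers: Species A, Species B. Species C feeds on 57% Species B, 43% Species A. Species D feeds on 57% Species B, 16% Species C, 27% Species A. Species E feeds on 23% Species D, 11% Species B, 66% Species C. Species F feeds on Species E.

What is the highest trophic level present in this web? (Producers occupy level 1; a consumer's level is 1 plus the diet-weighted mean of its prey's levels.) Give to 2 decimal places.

Species C: 1 + (0.57×1 + 0.43×1) = 2
Species D: 1 + (0.57×1 + 0.16×2 + 0.27×1) = 2.16
Species E: 1 + (0.23×2.16 + 0.11×1 + 0.66×2) = 2.9268
Species F: 1 + 2.9268 = 3.9268

3.93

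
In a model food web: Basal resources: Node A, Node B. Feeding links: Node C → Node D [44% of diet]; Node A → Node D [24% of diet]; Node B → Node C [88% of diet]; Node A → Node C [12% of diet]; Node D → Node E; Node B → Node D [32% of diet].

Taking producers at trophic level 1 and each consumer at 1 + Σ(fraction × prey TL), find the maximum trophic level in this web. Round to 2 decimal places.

Node C: 1 + (0.88×1 + 0.12×1) = 2
Node D: 1 + (0.32×1 + 0.44×2 + 0.24×1) = 2.44
Node E: 1 + 2.44 = 3.44

3.44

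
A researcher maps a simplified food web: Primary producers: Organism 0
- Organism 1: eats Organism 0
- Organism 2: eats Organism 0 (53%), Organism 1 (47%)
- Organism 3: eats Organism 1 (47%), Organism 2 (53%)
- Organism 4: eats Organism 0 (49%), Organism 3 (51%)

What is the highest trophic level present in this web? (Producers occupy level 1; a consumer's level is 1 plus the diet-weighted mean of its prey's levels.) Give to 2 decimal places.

3.25

Organism 1: 1 + 1 = 2
Organism 2: 1 + (0.53×1 + 0.47×2) = 2.47
Organism 3: 1 + (0.47×2 + 0.53×2.47) = 3.2491
Organism 4: 1 + (0.49×1 + 0.51×3.2491) = 3.147041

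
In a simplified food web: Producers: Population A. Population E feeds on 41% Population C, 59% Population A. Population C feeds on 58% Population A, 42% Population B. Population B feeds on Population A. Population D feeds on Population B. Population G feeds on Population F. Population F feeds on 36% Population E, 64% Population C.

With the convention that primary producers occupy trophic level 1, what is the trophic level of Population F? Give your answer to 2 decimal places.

Population B: 1 + 1 = 2
Population C: 1 + (0.58×1 + 0.42×2) = 2.42
Population D: 1 + 2 = 3
Population E: 1 + (0.41×2.42 + 0.59×1) = 2.5822
Population F: 1 + (0.36×2.5822 + 0.64×2.42) = 3.478392
Population G: 1 + 3.478392 = 4.478392

3.48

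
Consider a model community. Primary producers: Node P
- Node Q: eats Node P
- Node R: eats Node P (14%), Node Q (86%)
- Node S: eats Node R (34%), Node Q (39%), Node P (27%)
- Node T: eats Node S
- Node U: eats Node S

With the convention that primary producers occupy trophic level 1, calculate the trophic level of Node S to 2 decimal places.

Node Q: 1 + 1 = 2
Node R: 1 + (0.14×1 + 0.86×2) = 2.86
Node S: 1 + (0.34×2.86 + 0.39×2 + 0.27×1) = 3.0224
Node T: 1 + 3.0224 = 4.0224
Node U: 1 + 3.0224 = 4.0224

3.02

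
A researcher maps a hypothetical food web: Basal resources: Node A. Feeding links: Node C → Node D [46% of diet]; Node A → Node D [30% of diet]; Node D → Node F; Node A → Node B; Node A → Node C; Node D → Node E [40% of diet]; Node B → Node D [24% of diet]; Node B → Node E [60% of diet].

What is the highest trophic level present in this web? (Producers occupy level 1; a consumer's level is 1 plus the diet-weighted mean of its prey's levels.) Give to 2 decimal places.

Node B: 1 + 1 = 2
Node C: 1 + 1 = 2
Node D: 1 + (0.24×2 + 0.46×2 + 0.3×1) = 2.7
Node E: 1 + (0.4×2.7 + 0.6×2) = 3.28
Node F: 1 + 2.7 = 3.7

3.70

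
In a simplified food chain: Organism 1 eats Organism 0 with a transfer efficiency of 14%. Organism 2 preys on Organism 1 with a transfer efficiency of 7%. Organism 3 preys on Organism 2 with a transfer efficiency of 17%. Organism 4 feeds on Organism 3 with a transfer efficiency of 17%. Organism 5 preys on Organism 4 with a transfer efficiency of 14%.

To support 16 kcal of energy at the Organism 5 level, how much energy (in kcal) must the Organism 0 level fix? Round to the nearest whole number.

Cumulative transfer efficiency: 0.14 × 0.07 × 0.17 × 0.17 × 0.14 = 0.0000396508
Organism 0 energy = 16 / 0.0000396508 = 403523 kcal

403523 kcal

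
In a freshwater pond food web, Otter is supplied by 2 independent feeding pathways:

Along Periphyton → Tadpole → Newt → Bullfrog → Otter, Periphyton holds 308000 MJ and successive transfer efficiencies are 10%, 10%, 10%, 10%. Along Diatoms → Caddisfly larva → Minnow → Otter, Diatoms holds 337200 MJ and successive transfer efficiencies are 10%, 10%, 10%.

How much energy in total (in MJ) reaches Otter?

368 MJ

Via Periphyton: 308000 × 0.1 × 0.1 × 0.1 × 0.1 = 30.8 MJ
Via Diatoms: 337200 × 0.1 × 0.1 × 0.1 = 337.2 MJ
Total at Otter: 30.8 + 337.2 = 368 MJ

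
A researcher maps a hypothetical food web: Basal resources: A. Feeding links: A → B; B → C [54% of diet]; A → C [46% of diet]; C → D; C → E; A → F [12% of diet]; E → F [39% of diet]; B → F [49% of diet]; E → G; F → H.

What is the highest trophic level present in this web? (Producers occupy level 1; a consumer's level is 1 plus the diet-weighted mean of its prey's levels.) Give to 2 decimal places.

4.54

B: 1 + 1 = 2
C: 1 + (0.54×2 + 0.46×1) = 2.54
D: 1 + 2.54 = 3.54
E: 1 + 2.54 = 3.54
F: 1 + (0.12×1 + 0.39×3.54 + 0.49×2) = 3.4806
G: 1 + 3.54 = 4.54
H: 1 + 3.4806 = 4.4806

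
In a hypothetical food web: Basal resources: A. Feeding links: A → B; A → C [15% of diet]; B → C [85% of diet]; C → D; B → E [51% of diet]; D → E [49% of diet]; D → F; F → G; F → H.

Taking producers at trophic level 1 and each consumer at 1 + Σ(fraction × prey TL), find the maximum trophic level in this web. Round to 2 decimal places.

B: 1 + 1 = 2
C: 1 + (0.15×1 + 0.85×2) = 2.85
D: 1 + 2.85 = 3.85
E: 1 + (0.51×2 + 0.49×3.85) = 3.9065
F: 1 + 3.85 = 4.85
G: 1 + 4.85 = 5.85
H: 1 + 4.85 = 5.85

5.85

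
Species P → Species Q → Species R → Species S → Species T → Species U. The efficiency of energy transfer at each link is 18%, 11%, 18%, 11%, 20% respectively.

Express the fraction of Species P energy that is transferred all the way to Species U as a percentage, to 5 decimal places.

Product of link efficiencies: 0.18 × 0.11 × 0.18 × 0.11 × 0.2 = 0.000078408
As a percentage: 0.000078408 × 100 = 0.00784%

0.00784%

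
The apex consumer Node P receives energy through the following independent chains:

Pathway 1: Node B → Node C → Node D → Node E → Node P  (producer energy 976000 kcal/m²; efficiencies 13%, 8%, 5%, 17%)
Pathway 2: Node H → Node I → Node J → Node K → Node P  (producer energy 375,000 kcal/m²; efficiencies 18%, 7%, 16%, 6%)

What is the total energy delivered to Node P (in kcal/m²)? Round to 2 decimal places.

Pathway 1: 976000 × 0.13 × 0.08 × 0.05 × 0.17 = 86.2784 kcal/m²
Pathway 2: 375000 × 0.18 × 0.07 × 0.16 × 0.06 = 45.36 kcal/m²
Total at Node P: 86.2784 + 45.36 = 131.6384 kcal/m²

131.64 kcal/m²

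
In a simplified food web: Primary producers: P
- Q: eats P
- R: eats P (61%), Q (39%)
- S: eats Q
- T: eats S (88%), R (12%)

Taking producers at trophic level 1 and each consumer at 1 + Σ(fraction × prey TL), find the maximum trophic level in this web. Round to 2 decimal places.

3.93

Q: 1 + 1 = 2
R: 1 + (0.61×1 + 0.39×2) = 2.39
S: 1 + 2 = 3
T: 1 + (0.88×3 + 0.12×2.39) = 3.9268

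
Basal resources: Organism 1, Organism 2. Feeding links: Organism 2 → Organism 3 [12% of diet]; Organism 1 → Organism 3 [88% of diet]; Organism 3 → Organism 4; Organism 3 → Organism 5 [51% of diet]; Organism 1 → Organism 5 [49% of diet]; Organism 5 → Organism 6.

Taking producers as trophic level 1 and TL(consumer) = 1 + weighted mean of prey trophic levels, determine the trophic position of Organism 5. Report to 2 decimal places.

2.51

Organism 3: 1 + (0.12×1 + 0.88×1) = 2
Organism 4: 1 + 2 = 3
Organism 5: 1 + (0.51×2 + 0.49×1) = 2.51
Organism 6: 1 + 2.51 = 3.51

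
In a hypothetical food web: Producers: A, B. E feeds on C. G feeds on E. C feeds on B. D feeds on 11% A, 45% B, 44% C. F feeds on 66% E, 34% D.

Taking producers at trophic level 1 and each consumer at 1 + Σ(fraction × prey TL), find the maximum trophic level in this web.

C: 1 + 1 = 2
D: 1 + (0.11×1 + 0.45×1 + 0.44×2) = 2.44
E: 1 + 2 = 3
F: 1 + (0.66×3 + 0.34×2.44) = 3.8096
G: 1 + 3 = 4

4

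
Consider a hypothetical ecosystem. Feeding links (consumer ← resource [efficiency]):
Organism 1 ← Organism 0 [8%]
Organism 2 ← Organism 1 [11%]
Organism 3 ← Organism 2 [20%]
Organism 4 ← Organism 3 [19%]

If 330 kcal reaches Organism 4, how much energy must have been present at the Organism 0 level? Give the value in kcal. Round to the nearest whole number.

Cumulative transfer efficiency: 0.08 × 0.11 × 0.2 × 0.19 = 0.0003344
Organism 0 energy = 330 / 0.0003344 = 986842 kcal

986842 kcal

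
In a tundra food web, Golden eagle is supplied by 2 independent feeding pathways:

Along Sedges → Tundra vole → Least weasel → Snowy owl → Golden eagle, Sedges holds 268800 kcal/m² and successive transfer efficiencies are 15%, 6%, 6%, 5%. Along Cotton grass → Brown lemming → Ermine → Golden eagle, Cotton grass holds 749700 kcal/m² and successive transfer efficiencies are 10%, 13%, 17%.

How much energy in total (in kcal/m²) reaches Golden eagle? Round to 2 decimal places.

Via Sedges: 268800 × 0.15 × 0.06 × 0.06 × 0.05 = 7.2576 kcal/m²
Via Cotton grass: 749700 × 0.1 × 0.13 × 0.17 = 1656.837 kcal/m²
Total at Golden eagle: 7.2576 + 1656.837 = 1664.0946 kcal/m²

1664.09 kcal/m²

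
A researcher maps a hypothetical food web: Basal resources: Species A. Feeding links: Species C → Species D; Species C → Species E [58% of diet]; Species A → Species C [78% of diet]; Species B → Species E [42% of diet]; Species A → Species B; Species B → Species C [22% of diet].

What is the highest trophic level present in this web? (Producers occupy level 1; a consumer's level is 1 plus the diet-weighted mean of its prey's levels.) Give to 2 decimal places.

Species B: 1 + 1 = 2
Species C: 1 + (0.78×1 + 0.22×2) = 2.22
Species D: 1 + 2.22 = 3.22
Species E: 1 + (0.42×2 + 0.58×2.22) = 3.1276

3.22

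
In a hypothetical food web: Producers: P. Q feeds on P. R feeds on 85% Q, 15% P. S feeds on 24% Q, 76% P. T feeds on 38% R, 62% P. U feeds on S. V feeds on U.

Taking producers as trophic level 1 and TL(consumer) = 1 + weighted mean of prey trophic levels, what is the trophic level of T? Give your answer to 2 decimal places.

Q: 1 + 1 = 2
R: 1 + (0.85×2 + 0.15×1) = 2.85
S: 1 + (0.24×2 + 0.76×1) = 2.24
T: 1 + (0.38×2.85 + 0.62×1) = 2.703
U: 1 + 2.24 = 3.24
V: 1 + 3.24 = 4.24

2.70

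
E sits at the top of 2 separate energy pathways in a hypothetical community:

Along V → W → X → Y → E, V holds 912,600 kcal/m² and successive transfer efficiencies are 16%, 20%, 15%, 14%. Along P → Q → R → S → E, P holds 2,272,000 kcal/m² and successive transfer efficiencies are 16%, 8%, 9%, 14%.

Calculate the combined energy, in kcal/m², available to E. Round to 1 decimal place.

979.7 kcal/m²

Via V: 912600 × 0.16 × 0.2 × 0.15 × 0.14 = 613.2672 kcal/m²
Via P: 2272000 × 0.16 × 0.08 × 0.09 × 0.14 = 366.42816 kcal/m²
Total at E: 613.2672 + 366.42816 = 979.69536 kcal/m²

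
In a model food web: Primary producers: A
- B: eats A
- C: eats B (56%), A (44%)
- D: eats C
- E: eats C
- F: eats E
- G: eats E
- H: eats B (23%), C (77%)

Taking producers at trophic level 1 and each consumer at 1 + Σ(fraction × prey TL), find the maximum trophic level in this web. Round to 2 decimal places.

4.56

B: 1 + 1 = 2
C: 1 + (0.56×2 + 0.44×1) = 2.56
D: 1 + 2.56 = 3.56
E: 1 + 2.56 = 3.56
F: 1 + 3.56 = 4.56
G: 1 + 3.56 = 4.56
H: 1 + (0.23×2 + 0.77×2.56) = 3.4312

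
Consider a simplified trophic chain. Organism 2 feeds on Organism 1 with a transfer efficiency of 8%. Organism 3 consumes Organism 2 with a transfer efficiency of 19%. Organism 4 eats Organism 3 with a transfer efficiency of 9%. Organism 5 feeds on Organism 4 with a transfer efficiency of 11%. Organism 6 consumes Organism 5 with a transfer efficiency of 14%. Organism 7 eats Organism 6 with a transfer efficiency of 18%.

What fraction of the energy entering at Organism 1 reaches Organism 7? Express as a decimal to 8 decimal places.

Product of link efficiencies: 0.08 × 0.19 × 0.09 × 0.11 × 0.14 × 0.18 = 0.000003792096

0.00000379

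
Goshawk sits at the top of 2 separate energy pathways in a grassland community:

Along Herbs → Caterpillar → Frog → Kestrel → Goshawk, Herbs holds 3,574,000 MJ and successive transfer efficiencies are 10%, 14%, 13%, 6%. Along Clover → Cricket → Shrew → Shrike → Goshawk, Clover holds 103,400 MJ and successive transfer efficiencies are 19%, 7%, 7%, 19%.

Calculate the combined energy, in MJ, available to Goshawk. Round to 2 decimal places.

408.57 MJ

Via Herbs: 3574000 × 0.1 × 0.14 × 0.13 × 0.06 = 390.2808 MJ
Via Clover: 103400 × 0.19 × 0.07 × 0.07 × 0.19 = 18.290426 MJ
Total at Goshawk: 390.2808 + 18.290426 = 408.571226 MJ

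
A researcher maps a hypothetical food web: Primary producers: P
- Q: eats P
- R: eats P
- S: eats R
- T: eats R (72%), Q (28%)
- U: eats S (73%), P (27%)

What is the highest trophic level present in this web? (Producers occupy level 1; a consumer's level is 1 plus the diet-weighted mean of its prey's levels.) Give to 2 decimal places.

3.46

Q: 1 + 1 = 2
R: 1 + 1 = 2
S: 1 + 2 = 3
T: 1 + (0.72×2 + 0.28×2) = 3
U: 1 + (0.73×3 + 0.27×1) = 3.46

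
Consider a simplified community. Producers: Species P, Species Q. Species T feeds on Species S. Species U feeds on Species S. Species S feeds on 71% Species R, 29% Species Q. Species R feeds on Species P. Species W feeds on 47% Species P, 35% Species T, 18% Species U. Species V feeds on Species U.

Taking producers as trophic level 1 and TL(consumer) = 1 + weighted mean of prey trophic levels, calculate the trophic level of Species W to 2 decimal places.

Species R: 1 + 1 = 2
Species S: 1 + (0.71×2 + 0.29×1) = 2.71
Species T: 1 + 2.71 = 3.71
Species U: 1 + 2.71 = 3.71
Species V: 1 + 3.71 = 4.71
Species W: 1 + (0.47×1 + 0.35×3.71 + 0.18×3.71) = 3.4363

3.44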